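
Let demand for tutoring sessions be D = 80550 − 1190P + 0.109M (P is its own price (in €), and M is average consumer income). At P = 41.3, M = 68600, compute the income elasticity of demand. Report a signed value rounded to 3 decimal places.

0.192

At the given values, D = 80550 − 1190(41.3) + 0.109(68600) = 38880.4.
∂D/∂M = 0.109.
E = (0.109) × (68600/38880.4) = 0.19231…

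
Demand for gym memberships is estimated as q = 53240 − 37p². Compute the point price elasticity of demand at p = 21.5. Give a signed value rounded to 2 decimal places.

-0.95

dq/dp = −2·37·p = -1591. At p = 21.5, q = 36136.75.
Ed = (dq/dp)·(p/q) = (-1591) × (21.5/36136.75) = -0.9465…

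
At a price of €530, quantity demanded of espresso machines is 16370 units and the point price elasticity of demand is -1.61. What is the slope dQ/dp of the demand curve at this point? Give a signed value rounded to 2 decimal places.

-49.73

Ed = (dQ/dp)·(p/Q) ⇒ dQ/dp = Ed·Q/p = (-1.61)·16370/530 = -49.7277…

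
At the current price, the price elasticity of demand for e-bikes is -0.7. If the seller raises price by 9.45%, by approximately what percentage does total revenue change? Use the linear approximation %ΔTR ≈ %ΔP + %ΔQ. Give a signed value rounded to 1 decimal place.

%ΔQ ≈ Ed × %ΔP = (-0.7) × (+9.45%) = -6.6150%
%ΔTR ≈ %ΔP + %ΔQ = (+9.45%) + (-6.6150%) = +2.8350%

+2.8%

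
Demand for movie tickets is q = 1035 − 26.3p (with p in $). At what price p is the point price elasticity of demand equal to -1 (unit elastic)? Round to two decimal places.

19.68

Ed = −26.3p/(1035 − 26.3p). Set this equal to -1:
26.3p = 1·(1035 − 26.3p) ⇒ 26.3p(1 + 1) = 1·1035
p = 1·1035 / (26.3·2) = 19.6768…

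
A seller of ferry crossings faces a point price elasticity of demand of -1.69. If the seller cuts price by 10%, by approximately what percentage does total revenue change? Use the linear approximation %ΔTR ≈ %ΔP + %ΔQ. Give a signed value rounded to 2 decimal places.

%ΔQ ≈ Ed × %ΔP = (-1.69) × (-10%) = +16.9000%
%ΔTR ≈ %ΔP + %ΔQ = (-10%) + (+16.9000%) = +6.9000%

+6.90%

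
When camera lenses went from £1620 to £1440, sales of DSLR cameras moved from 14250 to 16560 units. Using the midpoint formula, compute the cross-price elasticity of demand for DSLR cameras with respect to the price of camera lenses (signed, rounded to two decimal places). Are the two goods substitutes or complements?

%ΔQ_{DSLR cameras} = (16560 − 14250)/avg = 2310/15405 = 0.149951…
%ΔP_{camera lenses} = (1440 − 1620)/avg = -180/1530 = -0.117647…
E_cross = (2310/15405) / (-180/1530) = -1.2745…
E_cross < 0 ⇒ the goods are complements.

-1.27; complements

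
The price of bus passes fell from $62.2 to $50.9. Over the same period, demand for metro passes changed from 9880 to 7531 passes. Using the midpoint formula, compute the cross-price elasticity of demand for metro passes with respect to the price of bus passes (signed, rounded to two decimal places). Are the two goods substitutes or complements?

%ΔQ_{metro passes} = (7531 − 9880)/avg = -2349/8705.5 = -0.269829…
%ΔP_{bus passes} = (50.9 − 62.2)/avg = -11.3/56.55 = -0.199823…
E_cross = (-2349/8705.5) / (-11.3/56.55) = 1.3503…
E_cross > 0 ⇒ the goods are substitutes.

1.35; substitutes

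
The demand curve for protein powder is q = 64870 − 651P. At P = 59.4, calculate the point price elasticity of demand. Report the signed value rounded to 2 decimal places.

dq/dP = −651. At P = 59.4, q = 64870 − 651(59.4) = 26200.6.
Ed = (dq/dP)·(P/q) = −651 × (59.4/26200.6) = -1.4758…

-1.48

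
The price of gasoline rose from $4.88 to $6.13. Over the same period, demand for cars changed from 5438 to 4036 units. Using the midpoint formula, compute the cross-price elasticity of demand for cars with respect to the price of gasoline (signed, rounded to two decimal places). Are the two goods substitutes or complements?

-1.30; complements

%ΔQ_{cars} = (4036 − 5438)/avg = -1402/4737 = -0.295967…
%ΔP_{gasoline} = (6.13 − 4.88)/avg = 1.25/5.505 = 0.227066…
E_cross = (-1402/4737) / (1.25/5.505) = -1.3034…
E_cross < 0 ⇒ the goods are complements.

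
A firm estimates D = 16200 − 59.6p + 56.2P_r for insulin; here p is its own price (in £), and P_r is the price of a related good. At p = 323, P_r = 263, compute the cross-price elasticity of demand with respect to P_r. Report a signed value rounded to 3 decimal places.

1.260

At the given values, D = 16200 − 59.6(323) + 56.2(263) = 11729.8.
∂D/∂P_r = 56.2.
E = (56.2) × (263/11729.8) = 1.26008…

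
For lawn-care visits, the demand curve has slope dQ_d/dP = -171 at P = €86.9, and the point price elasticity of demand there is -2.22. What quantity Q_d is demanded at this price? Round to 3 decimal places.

6693.649

Ed = (dQ_d/dP)·(P/Q_d) ⇒ Q_d = (dQ_d/dP)·P/Ed = (-171)·86.9/(-2.22) = 6693.64864…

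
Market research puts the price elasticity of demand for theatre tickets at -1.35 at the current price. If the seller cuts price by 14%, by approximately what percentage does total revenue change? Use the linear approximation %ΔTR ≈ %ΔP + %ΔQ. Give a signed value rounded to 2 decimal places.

+4.90%

%ΔQ ≈ Ed × %ΔP = (-1.35) × (-14%) = +18.9000%
%ΔTR ≈ %ΔP + %ΔQ = (-14%) + (+18.9000%) = +4.9000%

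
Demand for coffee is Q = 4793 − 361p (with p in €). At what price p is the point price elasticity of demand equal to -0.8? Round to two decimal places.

Ed = −361p/(4793 − 361p). Set this equal to -0.8:
361p = 0.8·(4793 − 361p) ⇒ 361p(1 + 0.8) = 0.8·4793
p = 0.8·4793 / (361·1.8) = 5.9008…

5.90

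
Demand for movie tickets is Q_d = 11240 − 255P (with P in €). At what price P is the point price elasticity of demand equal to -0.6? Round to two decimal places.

16.53

Ed = −255P/(11240 − 255P). Set this equal to -0.6:
255P = 0.6·(11240 − 255P) ⇒ 255P(1 + 0.6) = 0.6·11240
P = 0.6·11240 / (255·1.6) = 16.5294…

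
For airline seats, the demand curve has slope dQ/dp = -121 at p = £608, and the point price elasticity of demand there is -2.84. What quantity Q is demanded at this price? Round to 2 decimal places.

25904.23

Ed = (dQ/dp)·(p/Q) ⇒ Q = (dQ/dp)·p/Ed = (-121)·608/(-2.84) = 25904.2253…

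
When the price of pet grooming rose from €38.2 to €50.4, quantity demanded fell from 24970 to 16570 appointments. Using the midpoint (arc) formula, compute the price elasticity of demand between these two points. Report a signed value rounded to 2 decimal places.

%ΔQ = (16570 − 24970) / [(24970 + 16570)/2] = -8400/20770 = -0.404429…
%ΔP = (50.4 − 38.2) / [(38.2 + 50.4)/2] = 12.2/44.3 = 0.275395…
Arc Ed = %ΔQ / %ΔP = (-8400/20770) / (12.2/44.3) = -1.4685…

-1.47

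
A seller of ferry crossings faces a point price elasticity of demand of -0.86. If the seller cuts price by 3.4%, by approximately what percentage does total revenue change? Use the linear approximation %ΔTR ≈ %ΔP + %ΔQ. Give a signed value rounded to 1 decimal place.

-0.5%

%ΔQ ≈ Ed × %ΔP = (-0.86) × (-3.4%) = +2.9240%
%ΔTR ≈ %ΔP + %ΔQ = (-3.4%) + (+2.9240%) = -0.4760%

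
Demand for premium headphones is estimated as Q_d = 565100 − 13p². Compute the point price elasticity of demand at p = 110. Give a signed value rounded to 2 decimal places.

dQ_d/dp = −2·13·p = -2860. At p = 110, Q_d = 407800.
Ed = (dQ_d/dp)·(p/Q_d) = (-2860) × (110/407800) = -0.7714…

-0.77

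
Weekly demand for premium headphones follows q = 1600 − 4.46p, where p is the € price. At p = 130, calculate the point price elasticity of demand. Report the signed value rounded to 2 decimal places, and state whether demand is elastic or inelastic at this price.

dq/dp = −4.46. At p = 130, q = 1600 − 4.46(130) = 1020.2.
Ed = (dq/dp)·(p/q) = −4.46 × (130/1020.2) = -0.5683…
|Ed| = 0.57 < 1, so demand is inelastic.

-0.57; inelastic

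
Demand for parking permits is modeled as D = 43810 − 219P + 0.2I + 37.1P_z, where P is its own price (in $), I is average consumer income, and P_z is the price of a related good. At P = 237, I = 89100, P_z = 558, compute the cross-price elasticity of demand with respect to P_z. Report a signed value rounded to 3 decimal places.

At the given values, D = 43810 − 219(237) + 0.2(89100) + 37.1(558) = 30428.8.
∂D/∂P_z = 37.1.
E = (37.1) × (558/30428.8) = 0.68033…

0.680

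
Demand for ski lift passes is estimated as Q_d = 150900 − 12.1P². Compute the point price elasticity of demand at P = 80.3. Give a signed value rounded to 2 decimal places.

dQ_d/dP = −2·12.1·P = -1943.26. At P = 80.3, Q_d = 72878.111.
Ed = (dQ_d/dP)·(P/Q_d) = (-1943.26) × (80.3/72878.111) = -2.1411…

-2.14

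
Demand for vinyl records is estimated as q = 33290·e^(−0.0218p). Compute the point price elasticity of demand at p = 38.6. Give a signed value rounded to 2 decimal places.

dq/dp = −0.0218·q = -312.838. At p = 38.6, q = 14350.4.
Ed = (dq/dp)·(p/q) = (-312.838) × (38.6/14350.4) = -0.8414…

-0.84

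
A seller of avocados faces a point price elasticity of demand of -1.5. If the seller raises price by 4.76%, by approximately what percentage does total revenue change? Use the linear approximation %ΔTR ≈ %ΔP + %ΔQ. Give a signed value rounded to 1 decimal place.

%ΔQ ≈ Ed × %ΔP = (-1.5) × (+4.76%) = -7.1400%
%ΔTR ≈ %ΔP + %ΔQ = (+4.76%) + (-7.1400%) = -2.3800%

-2.4%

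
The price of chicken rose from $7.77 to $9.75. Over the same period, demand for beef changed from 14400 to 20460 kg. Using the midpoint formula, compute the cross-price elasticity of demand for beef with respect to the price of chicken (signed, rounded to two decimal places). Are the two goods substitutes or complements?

1.54; substitutes

%ΔQ_{beef} = (20460 − 14400)/avg = 6060/17430 = 0.347676…
%ΔP_{chicken} = (9.75 − 7.77)/avg = 1.98/8.76 = 0.226027…
E_cross = (6060/17430) / (1.98/8.76) = 1.5382…
E_cross > 0 ⇒ the goods are substitutes.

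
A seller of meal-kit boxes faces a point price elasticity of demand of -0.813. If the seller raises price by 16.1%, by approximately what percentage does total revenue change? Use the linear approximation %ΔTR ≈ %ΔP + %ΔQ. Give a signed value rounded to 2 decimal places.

+3.01%

%ΔQ ≈ Ed × %ΔP = (-0.813) × (+16.1%) = -13.0893%
%ΔTR ≈ %ΔP + %ΔQ = (+16.1%) + (-13.0893%) = +3.0107%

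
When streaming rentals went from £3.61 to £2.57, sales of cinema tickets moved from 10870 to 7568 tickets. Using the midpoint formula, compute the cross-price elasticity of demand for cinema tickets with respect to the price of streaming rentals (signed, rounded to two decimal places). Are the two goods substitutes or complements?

%ΔQ_{cinema tickets} = (7568 − 10870)/avg = -3302/9219 = -0.358173…
%ΔP_{streaming rentals} = (2.57 − 3.61)/avg = -1.04/3.09 = -0.336569…
E_cross = (-3302/9219) / (-1.04/3.09) = 1.0641…
E_cross > 0 ⇒ the goods are substitutes.

1.06; substitutes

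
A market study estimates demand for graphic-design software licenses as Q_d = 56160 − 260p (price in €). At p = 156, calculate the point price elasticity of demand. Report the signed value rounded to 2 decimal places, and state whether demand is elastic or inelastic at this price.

-2.60; elastic

dQ_d/dp = −260. At p = 156, Q_d = 56160 − 260(156) = 15600.
Ed = (dQ_d/dp)·(p/Q_d) = −260 × (156/15600) = -2.6
|Ed| = 2.60 > 1, so demand is elastic.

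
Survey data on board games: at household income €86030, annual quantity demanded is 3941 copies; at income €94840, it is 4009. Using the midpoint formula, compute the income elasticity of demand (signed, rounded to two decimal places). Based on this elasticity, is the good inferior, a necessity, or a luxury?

0.18; necessity

%ΔQ = (4009 − 3941)/[( 3941 + 4009)/2] = 68/3975 = 0.017106…
%ΔIncome = (94840 − 86030)/[( 86030 + 94840)/2] = 8810/90435 = 0.097418…
E_income = (68/3975) / (8810/90435) = 0.1756…
0 < E_income < 1 ⇒ normal good, necessity.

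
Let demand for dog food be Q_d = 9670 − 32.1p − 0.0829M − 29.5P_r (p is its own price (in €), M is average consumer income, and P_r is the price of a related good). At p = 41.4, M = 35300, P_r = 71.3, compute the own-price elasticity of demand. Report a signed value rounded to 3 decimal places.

At the given values, Q_d = 9670 − 32.1(41.4) − 0.0829(35300) − 29.5(71.3) = 3311.34.
∂Q_d/∂p = −32.1.
E = (-32.1) × (41.4/3311.34) = -0.40132…

-0.401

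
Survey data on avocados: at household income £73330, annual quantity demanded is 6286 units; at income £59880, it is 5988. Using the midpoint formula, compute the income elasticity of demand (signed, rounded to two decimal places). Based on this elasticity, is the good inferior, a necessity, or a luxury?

%ΔQ = (5988 − 6286)/[( 6286 + 5988)/2] = -298/6137 = -0.048557…
%ΔIncome = (59880 − 73330)/[( 73330 + 59880)/2] = -13450/66605 = -0.201936…
E_income = (-298/6137) / (-13450/66605) = 0.2404…
0 < E_income < 1 ⇒ normal good, necessity.

0.24; necessity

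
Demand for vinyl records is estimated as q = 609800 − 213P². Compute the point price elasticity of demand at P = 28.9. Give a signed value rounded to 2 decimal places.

dq/dP = −2·213·P = -12311.4. At P = 28.9, q = 431900.27.
Ed = (dq/dP)·(P/q) = (-12311.4) × (28.9/431900.27) = -0.8238…

-0.82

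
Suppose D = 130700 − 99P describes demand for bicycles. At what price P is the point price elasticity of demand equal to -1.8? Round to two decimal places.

Ed = −99P/(130700 − 99P). Set this equal to -1.8:
99P = 1.8·(130700 − 99P) ⇒ 99P(1 + 1.8) = 1.8·130700
P = 1.8·130700 / (99·2.8) = 848.7012…

848.70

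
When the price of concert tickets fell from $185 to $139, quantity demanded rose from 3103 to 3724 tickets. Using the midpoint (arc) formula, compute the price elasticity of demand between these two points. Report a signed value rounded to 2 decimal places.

%ΔQ = (3724 − 3103) / [(3103 + 3724)/2] = 621/3413.5 = 0.181924…
%ΔP = (139 − 185) / [(185 + 139)/2] = -46/162 = -0.283950…
Arc Ed = %ΔQ / %ΔP = (621/3413.5) / (-46/162) = -0.6406…

-0.64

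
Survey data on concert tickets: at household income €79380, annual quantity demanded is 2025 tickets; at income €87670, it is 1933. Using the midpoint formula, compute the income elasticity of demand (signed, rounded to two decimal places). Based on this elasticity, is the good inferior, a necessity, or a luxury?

%ΔQ = (1933 − 2025)/[( 2025 + 1933)/2] = -92/1979 = -0.046488…
%ΔIncome = (87670 − 79380)/[( 79380 + 87670)/2] = 8290/83525 = 0.099251…
E_income = (-92/1979) / (8290/83525) = -0.4683…
E_income < 0 ⇒ inferior good.

-0.47; inferior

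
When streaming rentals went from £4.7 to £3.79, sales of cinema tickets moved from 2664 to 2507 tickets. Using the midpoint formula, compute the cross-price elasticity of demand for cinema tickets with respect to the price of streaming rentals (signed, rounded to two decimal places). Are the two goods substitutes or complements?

%ΔQ_{cinema tickets} = (2507 − 2664)/avg = -157/2585.5 = -0.060723…
%ΔP_{streaming rentals} = (3.79 − 4.7)/avg = -0.91/4.245 = -0.214369…
E_cross = (-157/2585.5) / (-0.91/4.245) = 0.2832…
E_cross > 0 ⇒ the goods are substitutes.

0.28; substitutes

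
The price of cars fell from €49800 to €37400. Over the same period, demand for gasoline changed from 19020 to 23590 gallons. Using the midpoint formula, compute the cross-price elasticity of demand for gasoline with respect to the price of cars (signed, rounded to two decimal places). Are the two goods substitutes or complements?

%ΔQ_{gasoline} = (23590 − 19020)/avg = 4570/21305 = 0.214503…
%ΔP_{cars} = (37400 − 49800)/avg = -12400/43600 = -0.284403…
E_cross = (4570/21305) / (-12400/43600) = -0.7542…
E_cross < 0 ⇒ the goods are complements.

-0.75; complements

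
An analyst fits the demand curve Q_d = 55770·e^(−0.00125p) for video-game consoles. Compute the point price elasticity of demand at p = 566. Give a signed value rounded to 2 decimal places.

-0.71

dQ_d/dp = −0.00125·Q_d = -34.3595. At p = 566, Q_d = 27487.6.
Ed = (dQ_d/dp)·(p/Q_d) = (-34.3595) × (566/27487.6) = -0.7075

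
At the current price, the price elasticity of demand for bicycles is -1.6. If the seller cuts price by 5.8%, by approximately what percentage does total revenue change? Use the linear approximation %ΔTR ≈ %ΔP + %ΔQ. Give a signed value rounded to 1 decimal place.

+3.5%

%ΔQ ≈ Ed × %ΔP = (-1.6) × (-5.8%) = +9.2800%
%ΔTR ≈ %ΔP + %ΔQ = (-5.8%) + (+9.2800%) = +3.4800%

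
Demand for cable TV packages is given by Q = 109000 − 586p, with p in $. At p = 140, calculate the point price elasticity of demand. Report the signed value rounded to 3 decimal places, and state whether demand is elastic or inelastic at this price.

dQ/dp = −586. At p = 140, Q = 109000 − 586(140) = 26960.
Ed = (dQ/dp)·(p/Q) = −586 × (140/26960) = -3.04302…
|Ed| = 3.043 > 1, so demand is elastic.

-3.043; elastic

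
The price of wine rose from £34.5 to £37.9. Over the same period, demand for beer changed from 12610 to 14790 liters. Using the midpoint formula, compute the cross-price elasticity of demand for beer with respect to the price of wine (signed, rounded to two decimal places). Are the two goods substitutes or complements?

%ΔQ_{beer} = (14790 − 12610)/avg = 2180/13700 = 0.159124…
%ΔP_{wine} = (37.9 − 34.5)/avg = 3.4/36.2 = 0.093922…
E_cross = (2180/13700) / (3.4/36.2) = 1.6942…
E_cross > 0 ⇒ the goods are substitutes.

1.69; substitutes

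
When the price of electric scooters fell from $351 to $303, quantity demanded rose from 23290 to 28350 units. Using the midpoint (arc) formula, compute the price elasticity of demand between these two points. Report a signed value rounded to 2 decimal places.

%ΔQ = (28350 − 23290) / [(23290 + 28350)/2] = 5060/25820 = 0.195972…
%ΔP = (303 − 351) / [(351 + 303)/2] = -48/327 = -0.146788…
Arc Ed = %ΔQ / %ΔP = (5060/25820) / (-48/327) = -1.3350…

-1.34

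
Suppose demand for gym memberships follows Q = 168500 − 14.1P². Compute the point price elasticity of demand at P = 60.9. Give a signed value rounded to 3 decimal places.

-0.900

dQ/dP = −2·14.1·P = -1717.38. At P = 60.9, Q = 116205.779.
Ed = (dQ/dP)·(P/Q) = (-1717.38) × (60.9/116205.779) = -0.90002…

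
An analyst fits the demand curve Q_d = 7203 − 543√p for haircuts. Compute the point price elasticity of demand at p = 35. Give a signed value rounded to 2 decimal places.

dQ_d/dp = −543/(2√p) = -45.8919. At p = 35, Q_d = 3990.57.
Ed = (dQ_d/dp)·(p/Q_d) = (-45.8919) × (35/3990.57) = -0.4025…

-0.40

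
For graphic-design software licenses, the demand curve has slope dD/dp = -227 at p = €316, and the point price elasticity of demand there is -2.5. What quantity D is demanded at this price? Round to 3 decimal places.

Ed = (dD/dp)·(p/D) ⇒ D = (dD/dp)·p/Ed = (-227)·316/(-2.5) = 28692.8

28692.800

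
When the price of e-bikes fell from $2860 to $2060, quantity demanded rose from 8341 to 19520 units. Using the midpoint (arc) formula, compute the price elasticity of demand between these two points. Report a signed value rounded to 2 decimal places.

-2.47

%ΔQ = (19520 − 8341) / [(8341 + 19520)/2] = 11179/13930.5 = 0.802483…
%ΔP = (2060 − 2860) / [(2860 + 2060)/2] = -800/2460 = -0.325203…
Arc Ed = %ΔQ / %ΔP = (11179/13930.5) / (-800/2460) = -2.4676…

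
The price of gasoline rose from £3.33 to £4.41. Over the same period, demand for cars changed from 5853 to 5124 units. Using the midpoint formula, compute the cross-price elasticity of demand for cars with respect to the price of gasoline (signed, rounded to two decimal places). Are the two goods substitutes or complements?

%ΔQ_{cars} = (5124 − 5853)/avg = -729/5488.5 = -0.132823…
%ΔP_{gasoline} = (4.41 − 3.33)/avg = 1.08/3.87 = 0.279069…
E_cross = (-729/5488.5) / (1.08/3.87) = -0.4759…
E_cross < 0 ⇒ the goods are complements.

-0.48; complements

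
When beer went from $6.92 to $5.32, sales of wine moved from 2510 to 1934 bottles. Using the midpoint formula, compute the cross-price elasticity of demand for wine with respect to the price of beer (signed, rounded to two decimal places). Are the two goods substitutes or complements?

%ΔQ_{wine} = (1934 − 2510)/avg = -576/2222 = -0.259225…
%ΔP_{beer} = (5.32 − 6.92)/avg = -1.6/6.12 = -0.261437…
E_cross = (-576/2222) / (-1.6/6.12) = 0.9915…
E_cross > 0 ⇒ the goods are substitutes.

0.99; substitutes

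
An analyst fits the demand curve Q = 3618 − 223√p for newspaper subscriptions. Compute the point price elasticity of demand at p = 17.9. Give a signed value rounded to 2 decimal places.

-0.18

dQ/dp = −223/(2√p) = -26.3541. At p = 17.9, Q = 2674.52.
Ed = (dQ/dp)·(p/Q) = (-26.3541) × (17.9/2674.52) = -0.1763…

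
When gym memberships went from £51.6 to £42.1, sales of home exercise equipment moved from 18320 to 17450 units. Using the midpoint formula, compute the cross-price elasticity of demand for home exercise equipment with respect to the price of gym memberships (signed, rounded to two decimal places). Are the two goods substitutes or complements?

0.24; substitutes

%ΔQ_{home exercise equipment} = (17450 − 18320)/avg = -870/17885 = -0.048644…
%ΔP_{gym memberships} = (42.1 − 51.6)/avg = -9.5/46.85 = -0.202774…
E_cross = (-870/17885) / (-9.5/46.85) = 0.2398…
E_cross > 0 ⇒ the goods are substitutes.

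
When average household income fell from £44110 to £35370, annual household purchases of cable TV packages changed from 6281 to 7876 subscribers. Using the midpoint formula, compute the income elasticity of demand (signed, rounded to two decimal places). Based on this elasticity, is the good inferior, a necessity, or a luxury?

-1.02; inferior

%ΔQ = (7876 − 6281)/[( 6281 + 7876)/2] = 1595/7078.5 = 0.225330…
%ΔIncome = (35370 − 44110)/[( 44110 + 35370)/2] = -8740/39740 = -0.219929…
E_income = (1595/7078.5) / (-8740/39740) = -1.0245…
E_income < 0 ⇒ inferior good.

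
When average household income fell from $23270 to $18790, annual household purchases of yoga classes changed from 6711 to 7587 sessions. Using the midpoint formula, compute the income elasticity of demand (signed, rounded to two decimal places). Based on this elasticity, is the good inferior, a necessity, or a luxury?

%ΔQ = (7587 − 6711)/[( 6711 + 7587)/2] = 876/7149 = 0.122534…
%ΔIncome = (18790 − 23270)/[( 23270 + 18790)/2] = -4480/21030 = -0.213029…
E_income = (876/7149) / (-4480/21030) = -0.5752…
E_income < 0 ⇒ inferior good.

-0.58; inferior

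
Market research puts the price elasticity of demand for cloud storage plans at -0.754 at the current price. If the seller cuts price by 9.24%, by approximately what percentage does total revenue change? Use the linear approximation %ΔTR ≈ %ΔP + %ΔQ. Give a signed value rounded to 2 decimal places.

%ΔQ ≈ Ed × %ΔP = (-0.754) × (-9.24%) = +6.9670%
%ΔTR ≈ %ΔP + %ΔQ = (-9.24%) + (+6.9670%) = -2.2730%

-2.27%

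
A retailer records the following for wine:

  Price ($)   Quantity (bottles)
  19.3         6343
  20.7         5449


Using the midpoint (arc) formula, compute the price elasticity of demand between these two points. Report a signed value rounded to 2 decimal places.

%ΔQ = (5449 − 6343) / [(6343 + 5449)/2] = -894/5896 = -0.151628…
%ΔP = (20.7 − 19.3) / [(19.3 + 20.7)/2] = 1.4/20 = 0.07
Arc Ed = %ΔQ / %ΔP = (-894/5896) / (1.4/20) = -2.1661…

-2.17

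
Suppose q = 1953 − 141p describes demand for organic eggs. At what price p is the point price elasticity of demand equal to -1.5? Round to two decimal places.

Ed = −141p/(1953 − 141p). Set this equal to -1.5:
141p = 1.5·(1953 − 141p) ⇒ 141p(1 + 1.5) = 1.5·1953
p = 1.5·1953 / (141·2.5) = 8.3106…

8.31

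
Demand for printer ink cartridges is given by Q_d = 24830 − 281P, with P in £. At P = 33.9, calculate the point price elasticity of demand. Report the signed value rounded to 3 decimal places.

dQ_d/dP = −281. At P = 33.9, Q_d = 24830 − 281(33.9) = 15304.1.
Ed = (dQ_d/dP)·(P/Q_d) = −281 × (33.9/15304.1) = -0.62244…

-0.622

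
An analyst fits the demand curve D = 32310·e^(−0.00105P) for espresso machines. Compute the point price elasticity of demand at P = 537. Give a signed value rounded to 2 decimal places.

-0.56

dD/dP = −0.00105·D = -19.3041. At P = 537, D = 18384.8.
Ed = (dD/dP)·(P/D) = (-19.3041) × (537/18384.8) = -0.5638…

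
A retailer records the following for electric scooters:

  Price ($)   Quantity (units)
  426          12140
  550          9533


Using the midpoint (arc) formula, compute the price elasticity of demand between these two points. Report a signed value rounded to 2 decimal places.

-0.95

%ΔQ = (9533 − 12140) / [(12140 + 9533)/2] = -2607/10836.5 = -0.240575…
%ΔP = (550 − 426) / [(426 + 550)/2] = 124/488 = 0.254098…
Arc Ed = %ΔQ / %ΔP = (-2607/10836.5) / (124/488) = -0.9467…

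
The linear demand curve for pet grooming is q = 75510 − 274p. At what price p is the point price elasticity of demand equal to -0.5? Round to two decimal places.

91.86

Ed = −274p/(75510 − 274p). Set this equal to -0.5:
274p = 0.5·(75510 − 274p) ⇒ 274p(1 + 0.5) = 0.5·75510
p = 0.5·75510 / (274·1.5) = 91.8613…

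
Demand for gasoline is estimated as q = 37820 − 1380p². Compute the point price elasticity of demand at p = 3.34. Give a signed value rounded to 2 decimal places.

-1.37

dq/dp = −2·1380·p = -9218.4. At p = 3.34, q = 22425.272.
Ed = (dq/dp)·(p/q) = (-9218.4) × (3.34/22425.272) = -1.3729…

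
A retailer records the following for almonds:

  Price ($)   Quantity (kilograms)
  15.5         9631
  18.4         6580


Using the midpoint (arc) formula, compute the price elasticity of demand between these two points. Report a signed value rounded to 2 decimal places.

%ΔQ = (6580 − 9631) / [(9631 + 6580)/2] = -3051/8105.5 = -0.376411…
%ΔP = (18.4 − 15.5) / [(15.5 + 18.4)/2] = 2.9/16.95 = 0.171091…
Arc Ed = %ΔQ / %ΔP = (-3051/8105.5) / (2.9/16.95) = -2.2000…

-2.20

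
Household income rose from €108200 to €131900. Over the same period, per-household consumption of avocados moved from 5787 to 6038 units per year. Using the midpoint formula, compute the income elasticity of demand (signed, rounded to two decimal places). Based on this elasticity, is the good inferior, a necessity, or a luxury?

0.22; necessity

%ΔQ = (6038 − 5787)/[( 5787 + 6038)/2] = 251/5912.5 = 0.042452…
%ΔIncome = (131900 − 108200)/[( 108200 + 131900)/2] = 23700/120050 = 0.197417…
E_income = (251/5912.5) / (23700/120050) = 0.2150…
0 < E_income < 1 ⇒ normal good, necessity.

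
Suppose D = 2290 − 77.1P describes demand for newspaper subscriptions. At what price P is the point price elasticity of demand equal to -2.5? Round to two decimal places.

21.22

Ed = −77.1P/(2290 − 77.1P). Set this equal to -2.5:
77.1P = 2.5·(2290 − 77.1P) ⇒ 77.1P(1 + 2.5) = 2.5·2290
P = 2.5·2290 / (77.1·3.5) = 21.2154…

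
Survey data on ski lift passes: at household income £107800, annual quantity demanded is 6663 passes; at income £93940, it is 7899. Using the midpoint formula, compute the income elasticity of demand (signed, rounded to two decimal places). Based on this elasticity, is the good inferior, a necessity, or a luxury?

%ΔQ = (7899 − 6663)/[( 6663 + 7899)/2] = 1236/7281 = 0.169756…
%ΔIncome = (93940 − 107800)/[( 107800 + 93940)/2] = -13860/100870 = -0.137404…
E_income = (1236/7281) / (-13860/100870) = -1.2354…
E_income < 0 ⇒ inferior good.

-1.24; inferior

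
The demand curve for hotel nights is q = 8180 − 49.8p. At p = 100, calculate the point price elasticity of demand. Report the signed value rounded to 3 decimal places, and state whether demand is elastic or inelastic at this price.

dq/dp = −49.8. At p = 100, q = 8180 − 49.8(100) = 3200.
Ed = (dq/dp)·(p/q) = −49.8 × (100/3200) = -1.55625
|Ed| = 1.556 > 1, so demand is elastic.

-1.556; elastic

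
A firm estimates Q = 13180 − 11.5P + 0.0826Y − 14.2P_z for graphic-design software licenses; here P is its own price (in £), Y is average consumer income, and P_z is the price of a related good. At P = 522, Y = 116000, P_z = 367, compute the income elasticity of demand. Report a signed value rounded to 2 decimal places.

0.83

At the given values, Q = 13180 − 11.5(522) + 0.0826(116000) − 14.2(367) = 11547.2.
∂Q/∂Y = 0.0826.
E = (0.0826) × (116000/11547.2) = 0.8297…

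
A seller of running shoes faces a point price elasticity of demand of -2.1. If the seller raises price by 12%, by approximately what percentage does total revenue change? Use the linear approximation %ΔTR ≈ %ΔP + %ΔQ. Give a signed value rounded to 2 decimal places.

-13.20%

%ΔQ ≈ Ed × %ΔP = (-2.1) × (+12%) = -25.2000%
%ΔTR ≈ %ΔP + %ΔQ = (+12%) + (-25.2000%) = -13.2000%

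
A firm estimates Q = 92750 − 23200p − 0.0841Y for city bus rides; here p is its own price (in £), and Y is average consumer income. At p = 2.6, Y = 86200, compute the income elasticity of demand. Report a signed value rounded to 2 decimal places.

-0.29

At the given values, Q = 92750 − 23200(2.6) − 0.0841(86200) = 25180.58.
∂Q/∂Y = -0.0841.
E = (-0.0841) × (86200/25180.58) = -0.2878…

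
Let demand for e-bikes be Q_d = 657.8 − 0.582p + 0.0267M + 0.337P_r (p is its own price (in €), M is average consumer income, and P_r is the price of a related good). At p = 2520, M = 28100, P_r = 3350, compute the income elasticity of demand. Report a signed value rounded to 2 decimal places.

0.70

At the given values, Q_d = 657.8 − 0.582(2520) + 0.0267(28100) + 0.337(3350) = 1070.38.
∂Q_d/∂M = 0.0267.
E = (0.0267) × (28100/1070.38) = 0.7009…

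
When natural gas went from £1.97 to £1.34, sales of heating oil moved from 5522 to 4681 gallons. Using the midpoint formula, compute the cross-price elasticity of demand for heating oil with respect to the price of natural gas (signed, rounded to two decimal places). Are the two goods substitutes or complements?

%ΔQ_{heating oil} = (4681 − 5522)/avg = -841/5101.5 = -0.164853…
%ΔP_{natural gas} = (1.34 − 1.97)/avg = -0.63/1.655 = -0.380664…
E_cross = (-841/5101.5) / (-0.63/1.655) = 0.4330…
E_cross > 0 ⇒ the goods are substitutes.

0.43; substitutes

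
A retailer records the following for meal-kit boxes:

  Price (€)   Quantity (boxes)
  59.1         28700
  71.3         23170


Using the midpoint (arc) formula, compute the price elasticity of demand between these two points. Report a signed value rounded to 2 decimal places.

-1.14

%ΔQ = (23170 − 28700) / [(28700 + 23170)/2] = -5530/25935 = -0.213225…
%ΔP = (71.3 − 59.1) / [(59.1 + 71.3)/2] = 12.2/65.2 = 0.187116…
Arc Ed = %ΔQ / %ΔP = (-5530/25935) / (12.2/65.2) = -1.1395…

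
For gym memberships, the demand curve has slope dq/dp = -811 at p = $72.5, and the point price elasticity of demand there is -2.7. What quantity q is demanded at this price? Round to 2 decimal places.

Ed = (dq/dp)·(p/q) ⇒ q = (dq/dp)·p/Ed = (-811)·72.5/(-2.7) = 21776.8518…

21776.85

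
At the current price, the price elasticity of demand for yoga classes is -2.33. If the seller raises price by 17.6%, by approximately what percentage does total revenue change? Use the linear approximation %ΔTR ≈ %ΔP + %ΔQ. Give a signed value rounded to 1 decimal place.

%ΔQ ≈ Ed × %ΔP = (-2.33) × (+17.6%) = -41.0080%
%ΔTR ≈ %ΔP + %ΔQ = (+17.6%) + (-41.0080%) = -23.4080%

-23.4%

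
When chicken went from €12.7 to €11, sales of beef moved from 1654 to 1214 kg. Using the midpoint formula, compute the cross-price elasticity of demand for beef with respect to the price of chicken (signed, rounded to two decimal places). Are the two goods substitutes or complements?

%ΔQ_{beef} = (1214 − 1654)/avg = -440/1434 = -0.306834…
%ΔP_{chicken} = (11 − 12.7)/avg = -1.7/11.85 = -0.143459…
E_cross = (-440/1434) / (-1.7/11.85) = 2.1388…
E_cross > 0 ⇒ the goods are substitutes.

2.14; substitutes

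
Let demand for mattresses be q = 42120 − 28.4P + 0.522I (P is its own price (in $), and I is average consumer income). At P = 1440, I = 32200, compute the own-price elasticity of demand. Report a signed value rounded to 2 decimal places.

-2.27

At the given values, q = 42120 − 28.4(1440) + 0.522(32200) = 18032.4.
∂q/∂P = −28.4.
E = (-28.4) × (1440/18032.4) = -2.2679…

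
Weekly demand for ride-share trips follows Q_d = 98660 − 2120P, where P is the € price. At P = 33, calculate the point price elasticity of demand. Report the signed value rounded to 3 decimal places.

dQ_d/dP = −2120. At P = 33, Q_d = 98660 − 2120(33) = 28700.
Ed = (dQ_d/dP)·(P/Q_d) = −2120 × (33/28700) = -2.43763…

-2.438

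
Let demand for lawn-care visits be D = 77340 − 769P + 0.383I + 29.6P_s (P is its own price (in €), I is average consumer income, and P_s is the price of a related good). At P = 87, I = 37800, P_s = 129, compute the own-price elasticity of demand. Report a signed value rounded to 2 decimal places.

At the given values, D = 77340 − 769(87) + 0.383(37800) + 29.6(129) = 28732.8.
∂D/∂P = −769.
E = (-769) × (87/28732.8) = -2.3284…

-2.33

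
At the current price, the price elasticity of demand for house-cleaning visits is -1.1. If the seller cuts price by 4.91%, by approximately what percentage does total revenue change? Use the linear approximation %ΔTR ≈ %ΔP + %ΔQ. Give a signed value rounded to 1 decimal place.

+0.5%

%ΔQ ≈ Ed × %ΔP = (-1.1) × (-4.91%) = +5.4010%
%ΔTR ≈ %ΔP + %ΔQ = (-4.91%) + (+5.4010%) = +0.4910%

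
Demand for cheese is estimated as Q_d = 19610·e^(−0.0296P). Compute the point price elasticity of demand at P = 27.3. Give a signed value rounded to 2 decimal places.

-0.81

dQ_d/dP = −0.0296·Q_d = -258.717. At P = 27.3, Q_d = 8740.43.
Ed = (dQ_d/dP)·(P/Q_d) = (-258.717) × (27.3/8740.43) = -0.8080…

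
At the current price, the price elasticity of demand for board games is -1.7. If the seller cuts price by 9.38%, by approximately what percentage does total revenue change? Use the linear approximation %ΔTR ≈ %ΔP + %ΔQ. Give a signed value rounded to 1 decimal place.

%ΔQ ≈ Ed × %ΔP = (-1.7) × (-9.38%) = +15.9460%
%ΔTR ≈ %ΔP + %ΔQ = (-9.38%) + (+15.9460%) = +6.5660%

+6.6%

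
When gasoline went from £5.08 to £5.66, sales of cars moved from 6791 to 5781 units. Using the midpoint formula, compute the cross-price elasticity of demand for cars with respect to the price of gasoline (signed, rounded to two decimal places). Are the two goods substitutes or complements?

%ΔQ_{cars} = (5781 − 6791)/avg = -1010/6286 = -0.160674…
%ΔP_{gasoline} = (5.66 − 5.08)/avg = 0.58/5.37 = 0.108007…
E_cross = (-1010/6286) / (0.58/5.37) = -1.4876…
E_cross < 0 ⇒ the goods are complements.

-1.49; complements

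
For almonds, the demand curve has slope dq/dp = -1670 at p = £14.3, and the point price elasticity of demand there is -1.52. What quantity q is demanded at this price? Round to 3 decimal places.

15711.184

Ed = (dq/dp)·(p/q) ⇒ q = (dq/dp)·p/Ed = (-1670)·14.3/(-1.52) = 15711.18421…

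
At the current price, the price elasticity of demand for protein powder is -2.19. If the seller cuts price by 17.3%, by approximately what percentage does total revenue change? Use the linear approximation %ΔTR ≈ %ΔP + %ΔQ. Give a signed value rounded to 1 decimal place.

+20.6%

%ΔQ ≈ Ed × %ΔP = (-2.19) × (-17.3%) = +37.8870%
%ΔTR ≈ %ΔP + %ΔQ = (-17.3%) + (+37.8870%) = +20.5870%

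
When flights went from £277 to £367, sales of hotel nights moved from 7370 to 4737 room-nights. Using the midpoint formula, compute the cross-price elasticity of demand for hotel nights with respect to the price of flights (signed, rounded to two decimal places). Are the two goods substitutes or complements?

%ΔQ_{hotel nights} = (4737 − 7370)/avg = -2633/6053.5 = -0.434954…
%ΔP_{flights} = (367 − 277)/avg = 90/322 = 0.279503…
E_cross = (-2633/6053.5) / (90/322) = -1.5561…
E_cross < 0 ⇒ the goods are complements.

-1.56; complements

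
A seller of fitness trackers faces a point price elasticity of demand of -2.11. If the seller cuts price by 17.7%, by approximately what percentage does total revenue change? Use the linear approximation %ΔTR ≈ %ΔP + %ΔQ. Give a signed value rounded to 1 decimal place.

%ΔQ ≈ Ed × %ΔP = (-2.11) × (-17.7%) = +37.3470%
%ΔTR ≈ %ΔP + %ΔQ = (-17.7%) + (+37.3470%) = +19.6470%

+19.6%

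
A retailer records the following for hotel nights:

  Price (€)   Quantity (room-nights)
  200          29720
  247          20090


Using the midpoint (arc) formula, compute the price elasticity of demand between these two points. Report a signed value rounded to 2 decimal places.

%ΔQ = (20090 − 29720) / [(29720 + 20090)/2] = -9630/24905 = -0.386669…
%ΔP = (247 − 200) / [(200 + 247)/2] = 47/223.5 = 0.210290…
Arc Ed = %ΔQ / %ΔP = (-9630/24905) / (47/223.5) = -1.8387…

-1.84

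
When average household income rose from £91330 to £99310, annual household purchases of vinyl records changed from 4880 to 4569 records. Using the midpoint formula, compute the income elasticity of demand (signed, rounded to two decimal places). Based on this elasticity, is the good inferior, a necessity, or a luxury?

%ΔQ = (4569 − 4880)/[( 4880 + 4569)/2] = -311/4724.5 = -0.065827…
%ΔIncome = (99310 − 91330)/[( 91330 + 99310)/2] = 7980/95320 = 0.083718…
E_income = (-311/4724.5) / (7980/95320) = -0.7862…
E_income < 0 ⇒ inferior good.

-0.79; inferior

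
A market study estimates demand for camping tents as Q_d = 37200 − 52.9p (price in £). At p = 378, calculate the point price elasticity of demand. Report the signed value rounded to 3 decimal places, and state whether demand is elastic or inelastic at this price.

-1.162; elastic

dQ_d/dp = −52.9. At p = 378, Q_d = 37200 − 52.9(378) = 17203.8.
Ed = (dQ_d/dp)·(p/Q_d) = −52.9 × (378/17203.8) = -1.16231…
|Ed| = 1.162 > 1, so demand is elastic.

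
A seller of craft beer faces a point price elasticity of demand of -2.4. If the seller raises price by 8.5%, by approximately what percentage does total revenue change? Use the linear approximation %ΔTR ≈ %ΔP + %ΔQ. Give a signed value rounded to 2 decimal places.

-11.90%

%ΔQ ≈ Ed × %ΔP = (-2.4) × (+8.5%) = -20.4000%
%ΔTR ≈ %ΔP + %ΔQ = (+8.5%) + (-20.4000%) = -11.9000%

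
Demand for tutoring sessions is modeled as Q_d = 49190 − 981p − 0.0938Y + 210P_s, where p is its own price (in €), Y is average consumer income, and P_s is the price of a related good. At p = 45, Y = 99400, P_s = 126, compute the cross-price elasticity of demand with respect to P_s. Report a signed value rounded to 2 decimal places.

At the given values, Q_d = 49190 − 981(45) − 0.0938(99400) + 210(126) = 22181.28.
∂Q_d/∂P_s = 210.
E = (210) × (126/22181.28) = 1.1928…

1.19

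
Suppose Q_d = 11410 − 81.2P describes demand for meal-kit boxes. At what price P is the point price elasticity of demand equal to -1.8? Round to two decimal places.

Ed = −81.2P/(11410 − 81.2P). Set this equal to -1.8:
81.2P = 1.8·(11410 − 81.2P) ⇒ 81.2P(1 + 1.8) = 1.8·11410
P = 1.8·11410 / (81.2·2.8) = 90.3325…

90.33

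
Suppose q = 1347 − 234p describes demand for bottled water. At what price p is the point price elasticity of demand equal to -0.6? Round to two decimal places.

Ed = −234p/(1347 − 234p). Set this equal to -0.6:
234p = 0.6·(1347 − 234p) ⇒ 234p(1 + 0.6) = 0.6·1347
p = 0.6·1347 / (234·1.6) = 2.1586…

2.16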